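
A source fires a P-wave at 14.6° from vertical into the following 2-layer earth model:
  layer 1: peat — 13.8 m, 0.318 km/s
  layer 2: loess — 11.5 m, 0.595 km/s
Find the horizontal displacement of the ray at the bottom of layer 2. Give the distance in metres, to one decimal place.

Apply Snell's law at each interface; in layer i the horizontal offset is hᵢ·tan θᵢ.
Layer 1: θ = 14.60°; offset = 13.8·tan 14.60° = 3.595 m.
Layer 2: sin θ = 0.595·sin 14.6°/0.318 = 0.4716, θ = 28.14°; offset = 11.5·tan 28.14° = 6.151 m.
Σ offsets = 9.746 m.

9.7 m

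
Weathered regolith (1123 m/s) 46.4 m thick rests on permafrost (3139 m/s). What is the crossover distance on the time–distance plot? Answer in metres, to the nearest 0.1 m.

134.9 m

x_cross = 2h·√((V₂+V₁)/(V₂−V₁)).
(V₂+V₁)/(V₂−V₁) = (3139+1123)/(3139−1123) = 2.1141; √ = 1.4540.
x_cross = 2·46.4·1.4540 = 134.93 m.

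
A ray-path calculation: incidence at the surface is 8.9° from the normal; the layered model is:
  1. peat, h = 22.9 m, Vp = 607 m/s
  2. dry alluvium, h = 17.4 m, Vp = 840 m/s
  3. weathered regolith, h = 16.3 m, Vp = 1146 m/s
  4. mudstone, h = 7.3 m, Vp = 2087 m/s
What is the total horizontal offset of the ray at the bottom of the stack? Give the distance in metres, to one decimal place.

Apply Snell's law at each interface; in layer i the horizontal offset is hᵢ·tan θᵢ.
Layer 1: θ = 8.90°; offset = 22.9·tan 8.90° = 3.586 m.
Layer 2: sin θ = 840·sin 8.9°/607 = 0.2141, θ = 12.36°; offset = 17.4·tan 12.36° = 3.814 m.
Layer 3: sin θ = 1146·sin 8.9°/607 = 0.2921, θ = 16.98°; offset = 16.3·tan 16.98° = 4.978 m.
Layer 4: sin θ = 2087·sin 8.9°/607 = 0.5319, θ = 32.14°; offset = 7.3·tan 32.14° = 4.586 m.
Summing the layer offsets gives 16.964 m.

17.0 m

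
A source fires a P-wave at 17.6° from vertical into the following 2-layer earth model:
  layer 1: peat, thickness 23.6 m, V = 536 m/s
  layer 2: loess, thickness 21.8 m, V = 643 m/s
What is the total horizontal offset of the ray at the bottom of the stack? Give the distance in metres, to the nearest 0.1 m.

Apply Snell's law at each interface; in layer i the horizontal offset is hᵢ·tan θᵢ.
Layer 1: θ = 17.60°; offset = 23.6·tan 17.60° = 7.486 m.
Layer 2: sin θ = 643·sin 17.6°/536 = 0.3627, θ = 21.27°; offset = 21.8·tan 21.27° = 8.485 m.
Summing the layer offsets gives 15.972 m.

16.0 m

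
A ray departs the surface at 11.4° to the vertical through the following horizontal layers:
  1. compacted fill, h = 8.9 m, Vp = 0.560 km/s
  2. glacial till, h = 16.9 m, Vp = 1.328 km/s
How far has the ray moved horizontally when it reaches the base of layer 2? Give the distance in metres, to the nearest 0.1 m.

10.8 m

p = sin θ₁/V₁ = sin 11.4°/0.560 = 3.5296e-01 s/km is conserved through the stack.
Layer 1: θ = 11.40°; offset = 8.9·tan 11.40° = 1.795 m.
Layer 2: sin θ = p·1.328 = 0.4687 → θ = 27.95°; offset = 16.9·tan 27.95° = 8.968 m.
Summing the layer offsets gives 10.762 m.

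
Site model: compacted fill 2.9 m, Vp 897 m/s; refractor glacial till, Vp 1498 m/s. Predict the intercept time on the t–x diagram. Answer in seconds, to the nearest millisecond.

0.005 s

θ_c = arcsin(V₁/V₂) = arcsin(897/1498) = 36.78°; cos θ_c = 0.8009.
tᵢ = 2h·cos θ_c / V₁ = 2·2.9·0.8009 / 897 = 0.00518 s.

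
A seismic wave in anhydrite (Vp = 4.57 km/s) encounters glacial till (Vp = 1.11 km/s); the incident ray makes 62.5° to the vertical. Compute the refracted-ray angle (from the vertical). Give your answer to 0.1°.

12.4°

Snell's law: sin θ₂ = (V₂/V₁)·sin θ₁ = (1.11/4.57)·sin 62.5° = 0.2154.
θ₂ = sin⁻¹(0.2154) = 12.44° (from vertical).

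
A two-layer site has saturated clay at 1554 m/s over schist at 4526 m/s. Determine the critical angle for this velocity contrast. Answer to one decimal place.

20.1°

Critical incidence: sin θ_c = V₁/V₂ = 1554/4526 = 0.3433.
θ_c = arcsin 0.3433 = 20.08°.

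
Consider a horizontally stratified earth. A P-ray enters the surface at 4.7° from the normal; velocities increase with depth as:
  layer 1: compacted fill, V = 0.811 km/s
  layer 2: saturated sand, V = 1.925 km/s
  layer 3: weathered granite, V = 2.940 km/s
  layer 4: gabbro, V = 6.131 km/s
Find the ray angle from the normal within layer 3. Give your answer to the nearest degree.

Ray parameter p = sin 4.7° / 0.811 = 1.0103e-01 s/km.
sin θ_3 = p·V_3 = 1.0103e-01 × 2.940 = 0.2970.
θ_3 = 17.28° from the vertical.

17°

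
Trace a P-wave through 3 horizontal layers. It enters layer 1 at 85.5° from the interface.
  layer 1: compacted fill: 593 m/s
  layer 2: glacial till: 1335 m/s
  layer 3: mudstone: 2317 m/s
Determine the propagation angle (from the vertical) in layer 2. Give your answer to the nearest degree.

10°

From the normal: θ₁ = 90° − 85.5° = 4.5°.
Snell's law across each interface conserves sin θ / V, so sin θ_2 = V_2·sin θ₁/V₁.
sin θ_2 = 1335 × sin 4.5° / 593 = 0.1766.
θ_2 = 10.17° from the vertical.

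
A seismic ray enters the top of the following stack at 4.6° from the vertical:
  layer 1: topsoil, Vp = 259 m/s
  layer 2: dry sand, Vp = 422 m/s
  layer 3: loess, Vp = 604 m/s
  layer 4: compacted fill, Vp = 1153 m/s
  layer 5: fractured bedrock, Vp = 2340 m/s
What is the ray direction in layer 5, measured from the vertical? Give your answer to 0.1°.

Ray parameter p = sin 4.6° / 259 = 3.0965e-04 s/m.
sin θ_5 = p·V_5 = 3.0965e-04 × 2340 = 0.7246.
θ_5 = arcsin 0.7246 = 46.43°.

46.4°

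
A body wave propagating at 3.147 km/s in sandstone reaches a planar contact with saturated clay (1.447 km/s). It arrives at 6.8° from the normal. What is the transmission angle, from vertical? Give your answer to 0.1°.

3.1°

Snell's law: sin θ₂ = (V₂/V₁)·sin θ₁ = (1.447/3.147)·sin 6.8° = 0.0544.
θ₂ = sin⁻¹(0.0544) = 3.12° (from vertical).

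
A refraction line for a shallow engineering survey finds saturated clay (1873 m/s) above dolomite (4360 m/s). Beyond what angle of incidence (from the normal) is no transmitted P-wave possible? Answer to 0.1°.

Critical incidence: sin θ_c = V₁/V₂ = 1873/4360 = 0.4296.
θ_c = arcsin 0.4296 = 25.44°.

25.4°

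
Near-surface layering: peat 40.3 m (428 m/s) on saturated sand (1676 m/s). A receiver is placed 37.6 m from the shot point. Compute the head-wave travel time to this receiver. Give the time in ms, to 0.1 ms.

t = x/V₂ + 2h·√(V₂²−V₁²)/(V₁V₂).
√(V₂²−V₁²) = √(1676²−428²) = 1620.4 m/s; delay term = 2·40.3·1620.4/(428·1676) = 0.18207 s.
t = 37.6/1676 + 0.18207 = 0.20451 s.

204.5 ms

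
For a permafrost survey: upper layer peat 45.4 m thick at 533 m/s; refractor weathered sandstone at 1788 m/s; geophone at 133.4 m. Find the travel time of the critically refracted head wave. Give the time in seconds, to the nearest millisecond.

t = x/V₂ + 2h·√(V₂²−V₁²)/(V₁V₂).
√(V₂²−V₁²) = √(1788²−533²) = 1706.7 m/s; delay term = 2·45.4·1706.7/(533·1788) = 0.16261 s.
t = 133.4/1788 + 0.16261 = 0.23722 s.

0.237 s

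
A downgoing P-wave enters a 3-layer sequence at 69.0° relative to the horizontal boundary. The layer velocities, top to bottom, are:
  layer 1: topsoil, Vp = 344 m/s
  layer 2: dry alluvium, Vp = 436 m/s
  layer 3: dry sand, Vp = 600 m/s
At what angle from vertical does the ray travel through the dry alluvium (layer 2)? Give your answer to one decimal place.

27.0°

From the normal: θ₁ = 90° − 69.0° = 21.0°.
Ray parameter p = sin 21.0° / 344 = 1.0418e-03 s/m.
sin θ_2 = p·V_2 = 1.0418e-03 × 436 = 0.4542.
θ_2 = arcsin 0.4542 = 27.01°.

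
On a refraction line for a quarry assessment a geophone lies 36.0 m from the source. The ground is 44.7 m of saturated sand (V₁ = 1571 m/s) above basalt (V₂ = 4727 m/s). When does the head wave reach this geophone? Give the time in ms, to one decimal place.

61.3 ms

θ_c = arcsin(V₁/V₂) = arcsin(1571/4727) = 19.41°, cos θ_c = 0.9432.
Intercept time tᵢ = 2h cos θ_c / V₁ = 2·44.7·0.9432/1571 = 0.05367 s.
t = x/V₂ + tᵢ = 36.0/4727 + 0.05367 = 0.06129 s.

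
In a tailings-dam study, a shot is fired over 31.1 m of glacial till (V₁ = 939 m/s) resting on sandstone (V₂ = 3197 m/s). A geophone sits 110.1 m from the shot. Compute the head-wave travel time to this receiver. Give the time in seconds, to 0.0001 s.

0.0978 s

t = x/V₂ + 2h·√(V₂²−V₁²)/(V₁V₂).
√(V₂²−V₁²) = √(3197²−939²) = 3056.0 m/s; delay term = 2·31.1·3056.0/(939·3197) = 0.06332 s.
t = 110.1/3197 + 0.06332 = 0.09776 s.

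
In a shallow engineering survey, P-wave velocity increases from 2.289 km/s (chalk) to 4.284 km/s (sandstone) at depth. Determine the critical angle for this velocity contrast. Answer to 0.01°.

At critical incidence the refracted ray runs along the interface (θ₂ = 90°), so sin θ_c = V₁/V₂.
θ_c = arcsin(2.289/4.284) = arcsin 0.5343 = 32.30°.

32.30°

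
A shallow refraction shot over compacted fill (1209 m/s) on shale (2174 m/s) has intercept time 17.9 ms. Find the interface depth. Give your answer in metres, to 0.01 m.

13.02 m

h = tᵢ·V₁·V₂ / (2·√(V₂²−V₁²)).
√(V₂²−V₁²) = √(2174² − 1209²) = 1806.8 m/s.
h = 0.0179 s × 1209 × 2174 / (2 × 1806.8) = 13.02 m.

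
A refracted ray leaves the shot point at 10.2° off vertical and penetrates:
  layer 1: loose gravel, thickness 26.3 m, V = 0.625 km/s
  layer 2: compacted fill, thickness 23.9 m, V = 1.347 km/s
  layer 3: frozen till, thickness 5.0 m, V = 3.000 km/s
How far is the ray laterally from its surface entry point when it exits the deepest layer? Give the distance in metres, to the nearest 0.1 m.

Apply Snell's law at each interface; in layer i the horizontal offset is hᵢ·tan θᵢ.
Layer 1: θ = 10.20°; offset = 26.3·tan 10.20° = 4.732 m.
Layer 2: sin θ = 1.347·sin 10.2°/0.625 = 0.3817, θ = 22.44°; offset = 23.9·tan 22.44° = 9.868 m.
Layer 3: sin θ = 3.000·sin 10.2°/0.625 = 0.8500, θ = 58.21°; offset = 5.0·tan 58.21° = 8.068 m.
Total horizontal offset = 22.669 m.

22.7 m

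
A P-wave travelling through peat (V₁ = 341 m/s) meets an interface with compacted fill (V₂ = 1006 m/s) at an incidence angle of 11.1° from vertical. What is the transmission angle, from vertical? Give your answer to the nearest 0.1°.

34.6°

sin θ₁/V₁ = sin θ₂/V₂ ⇒ sin θ₂ = 1006·sin 11.1°/341 = 1006·0.1925/341 = 0.5680.
θ₂ = arcsin 0.5680 = 34.61° from the normal.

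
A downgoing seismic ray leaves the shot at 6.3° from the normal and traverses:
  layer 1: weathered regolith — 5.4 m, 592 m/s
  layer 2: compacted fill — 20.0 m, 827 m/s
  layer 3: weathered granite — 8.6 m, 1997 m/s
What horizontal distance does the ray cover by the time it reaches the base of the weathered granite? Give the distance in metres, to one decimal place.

7.1 m

Apply Snell's law at each interface; in layer i the horizontal offset is hᵢ·tan θᵢ.
Layer 1: θ = 6.30°; offset = 5.4·tan 6.30° = 0.596 m.
Layer 2: sin θ = 827·sin 6.3°/592 = 0.1533, θ = 8.82°; offset = 20.0·tan 8.82° = 3.103 m.
Layer 3: sin θ = 1997·sin 6.3°/592 = 0.3702, θ = 21.73°; offset = 8.6·tan 21.73° = 3.427 m.
Summing the layer offsets gives 7.126 m.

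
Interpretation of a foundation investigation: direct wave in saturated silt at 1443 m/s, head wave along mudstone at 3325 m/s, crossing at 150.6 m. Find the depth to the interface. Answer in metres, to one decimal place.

47.3 m

x_cross = 2h·√((V₂+V₁)/(V₂−V₁)) → h = x_cross / (2·√((V₂+V₁)/(V₂−V₁))).
√((V₂+V₁)/(V₂−V₁)) = √((3325+1443)/(3325−1443)) = 1.5917.
h = 150.6 / (2·1.5917) = 47.31 m.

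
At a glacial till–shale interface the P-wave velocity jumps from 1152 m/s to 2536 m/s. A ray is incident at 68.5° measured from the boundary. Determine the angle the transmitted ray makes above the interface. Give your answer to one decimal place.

Angle from the normal: 90° − 68.5° = 21.5°.
sin θ₁/V₁ = sin θ₂/V₂ ⇒ sin θ₂ = 2536·sin 21.5°/1152 = 2536·0.3665/1152 = 0.8068.
θ₂ = arcsin 0.8068 = 53.79° from the normal.
From the interface: 90° − 53.79° = 36.21°.

36.2°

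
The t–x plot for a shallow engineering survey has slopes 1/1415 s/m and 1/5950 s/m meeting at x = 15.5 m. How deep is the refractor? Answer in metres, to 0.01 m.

x_cross = 2h·√((V₂+V₁)/(V₂−V₁)) → h = x_cross / (2·√((V₂+V₁)/(V₂−V₁))).
√((V₂+V₁)/(V₂−V₁)) = √((5950+1415)/(5950−1415)) = 1.2744.
h = 15.5 / (2·1.2744) = 6.08 m.

6.08 m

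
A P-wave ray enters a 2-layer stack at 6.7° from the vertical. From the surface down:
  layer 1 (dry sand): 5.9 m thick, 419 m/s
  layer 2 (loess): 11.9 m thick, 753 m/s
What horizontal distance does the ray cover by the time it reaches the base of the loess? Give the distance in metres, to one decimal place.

3.2 m

Ray parameter p = sin 6.7° / 419 m/s = 2.7845e-04 s/m.
Layer 1: θ = 6.70°; offset = 5.9·tan 6.70° = 0.693 m.
Layer 2: sin θ = p·753 = 0.2097 → θ = 12.10°; offset = 11.9·tan 12.10° = 2.552 m.
Summing the layer offsets gives 3.245 m.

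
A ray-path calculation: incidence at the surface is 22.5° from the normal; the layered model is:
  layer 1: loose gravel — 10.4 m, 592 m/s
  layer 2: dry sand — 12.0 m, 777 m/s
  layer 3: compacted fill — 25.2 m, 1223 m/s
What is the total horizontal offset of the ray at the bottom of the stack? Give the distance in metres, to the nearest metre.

Apply Snell's law at each interface; in layer i the horizontal offset is hᵢ·tan θᵢ.
Layer 1: θ = 22.50°; offset = 10.4·tan 22.50° = 4.308 m.
Layer 2: sin θ = 777·sin 22.5°/592 = 0.5023, θ = 30.15°; offset = 12.0·tan 30.15° = 6.970 m.
Layer 3: sin θ = 1223·sin 22.5°/592 = 0.7906, θ = 52.24°; offset = 25.2·tan 52.24° = 32.534 m.
Total horizontal offset = 43.812 m.

44 m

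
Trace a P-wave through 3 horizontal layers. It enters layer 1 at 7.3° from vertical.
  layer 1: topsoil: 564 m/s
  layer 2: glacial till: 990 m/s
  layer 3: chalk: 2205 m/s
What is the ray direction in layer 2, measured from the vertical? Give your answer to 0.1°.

Snell's law across each interface conserves sin θ / V, so sin θ_2 = V_2·sin θ₁/V₁.
sin θ_2 = 990 × sin 7.3° / 564 = 0.2230.
θ_2 = 12.89° from the vertical.

12.9°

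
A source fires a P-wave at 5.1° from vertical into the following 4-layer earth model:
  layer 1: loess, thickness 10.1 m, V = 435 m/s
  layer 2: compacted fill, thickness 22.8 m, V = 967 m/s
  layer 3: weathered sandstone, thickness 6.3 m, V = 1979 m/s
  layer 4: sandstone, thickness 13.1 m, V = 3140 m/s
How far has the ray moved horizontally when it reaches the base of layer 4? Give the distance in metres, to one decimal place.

19.2 m

Apply Snell's law at each interface; in layer i the horizontal offset is hᵢ·tan θᵢ.
Layer 1: θ = 5.10°; offset = 10.1·tan 5.10° = 0.901 m.
Layer 2: sin θ = 967·sin 5.1°/435 = 0.1976, θ = 11.40°; offset = 22.8·tan 11.40° = 4.596 m.
Layer 3: sin θ = 1979·sin 5.1°/435 = 0.4044, θ = 23.85°; offset = 6.3·tan 23.85° = 2.786 m.
Layer 4: sin θ = 3140·sin 5.1°/435 = 0.6417, θ = 39.92°; offset = 13.1·tan 39.92° = 10.960 m.
Summing the layer offsets gives 19.243 m.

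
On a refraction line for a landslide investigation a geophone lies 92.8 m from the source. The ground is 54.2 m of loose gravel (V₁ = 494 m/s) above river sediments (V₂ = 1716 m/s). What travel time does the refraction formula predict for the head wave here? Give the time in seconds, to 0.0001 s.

t = x/V₂ + 2h·√(V₂²−V₁²)/(V₁V₂).
√(V₂²−V₁²) = √(1716²−494²) = 1643.4 m/s; delay term = 2·54.2·1643.4/(494·1716) = 0.21014 s.
t = 92.8/1716 + 0.21014 = 0.26422 s.

0.2642 s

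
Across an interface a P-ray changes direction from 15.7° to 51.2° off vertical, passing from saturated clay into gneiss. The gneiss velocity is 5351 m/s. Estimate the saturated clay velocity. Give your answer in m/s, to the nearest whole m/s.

sin 15.7° = 0.2706; sin 51.2° = 0.7793.
V₁ = V₂·(sin θ₁/sin θ₂) = 5351·(0.2706/0.7793) = 1857.97 m/s.

1858 m/s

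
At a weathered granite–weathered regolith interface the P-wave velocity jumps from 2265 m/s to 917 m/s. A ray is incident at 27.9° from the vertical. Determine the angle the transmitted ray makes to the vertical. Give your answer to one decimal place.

sin θ₁/V₁ = sin θ₂/V₂ ⇒ sin θ₂ = 917·sin 27.9°/2265 = 917·0.4679/2265 = 0.1894.
θ₂ = arcsin 0.1894 = 10.92° from the normal.

10.9°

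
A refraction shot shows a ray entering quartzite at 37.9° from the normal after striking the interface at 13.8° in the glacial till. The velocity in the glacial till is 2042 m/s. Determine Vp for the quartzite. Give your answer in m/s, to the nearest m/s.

sin 13.8° = 0.2385; sin 37.9° = 0.6143.
V₂ = V₁·(sin θ₂/sin θ₁) = 2042·(0.6143/0.2385) = 5258.68 m/s.

5259 m/s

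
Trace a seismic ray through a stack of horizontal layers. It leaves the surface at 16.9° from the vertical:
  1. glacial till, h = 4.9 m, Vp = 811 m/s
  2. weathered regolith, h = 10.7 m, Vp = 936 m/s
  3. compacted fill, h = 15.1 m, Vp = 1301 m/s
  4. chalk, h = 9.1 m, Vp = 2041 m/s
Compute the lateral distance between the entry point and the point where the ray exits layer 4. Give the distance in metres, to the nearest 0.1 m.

23.0 m

p = sin θ₁/V₁ = sin 16.9°/811 = 3.5845e-04 s/m is conserved through the stack.
Layer 1: θ = 16.90°; offset = 4.9·tan 16.90° = 1.489 m.
Layer 2: sin θ = p·936 = 0.3355 → θ = 19.60°; offset = 10.7·tan 19.60° = 3.811 m.
Layer 3: sin θ = p·1301 = 0.4663 → θ = 27.80°; offset = 15.1·tan 27.80° = 7.960 m.
Layer 4: sin θ = p·2041 = 0.7316 → θ = 47.02°; offset = 9.1·tan 47.02° = 9.765 m.
Σ offsets = 23.025 m.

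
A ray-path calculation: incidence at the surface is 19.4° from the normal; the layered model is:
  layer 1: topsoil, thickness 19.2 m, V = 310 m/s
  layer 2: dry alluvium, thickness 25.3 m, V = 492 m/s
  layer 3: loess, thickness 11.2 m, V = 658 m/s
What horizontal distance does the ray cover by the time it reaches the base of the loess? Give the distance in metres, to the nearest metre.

34 m

Ray parameter p = sin 19.4° / 310 m/s = 1.0715e-03 s/m.
Layer 1: θ = 19.40°; offset = 19.2·tan 19.40° = 6.761 m.
Layer 2: sin θ = p·492 = 0.5272 → θ = 31.81°; offset = 25.3·tan 31.81° = 15.696 m.
Layer 3: sin θ = p·658 = 0.7050 → θ = 44.83°; offset = 11.2·tan 44.83° = 11.135 m.
Summing the layer offsets gives 33.592 m.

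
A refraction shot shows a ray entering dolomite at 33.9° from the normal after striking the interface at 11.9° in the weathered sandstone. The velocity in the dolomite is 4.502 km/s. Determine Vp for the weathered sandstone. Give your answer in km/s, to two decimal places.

sin 11.9° = 0.2062; sin 33.9° = 0.5577.
V₁ = V₂·(sin θ₁/sin θ₂) = 4.502·(0.2062/0.5577) = 1.66 km/s.

1.66 km/s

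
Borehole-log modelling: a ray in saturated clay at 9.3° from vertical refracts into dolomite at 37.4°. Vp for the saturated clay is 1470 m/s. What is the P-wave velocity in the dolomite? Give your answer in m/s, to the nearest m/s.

Snell's law: sin 9.3°/V₁ = sin 37.4°/V₂.
V₂ = V₁·sin 37.4°/sin 9.3° = 1470 × 3.7584 = 5524.88 m/s.

5525 m/s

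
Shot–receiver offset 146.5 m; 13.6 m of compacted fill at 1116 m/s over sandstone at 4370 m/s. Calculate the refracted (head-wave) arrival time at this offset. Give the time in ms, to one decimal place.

57.1 ms

t = x/V₂ + 2h·√(V₂²−V₁²)/(V₁V₂).
√(V₂²−V₁²) = √(4370²−1116²) = 4225.1 m/s; delay term = 2·13.6·4225.1/(1116·4370) = 0.02356 s.
t = 146.5/4370 + 0.02356 = 0.05709 s.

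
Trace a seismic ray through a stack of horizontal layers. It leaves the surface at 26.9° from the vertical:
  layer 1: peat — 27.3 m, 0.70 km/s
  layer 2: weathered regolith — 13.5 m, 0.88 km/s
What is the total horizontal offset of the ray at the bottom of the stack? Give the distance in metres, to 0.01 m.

23.19 m

Apply Snell's law at each interface; in layer i the horizontal offset is hᵢ·tan θᵢ.
Layer 1: θ = 26.90°; offset = 27.3·tan 26.90° = 13.8501 m.
Layer 2: sin θ = 0.88·sin 26.9°/0.70 = 0.5688, θ = 34.66°; offset = 13.5·tan 34.66° = 9.3356 m.
Summing the layer offsets gives 23.1857 m.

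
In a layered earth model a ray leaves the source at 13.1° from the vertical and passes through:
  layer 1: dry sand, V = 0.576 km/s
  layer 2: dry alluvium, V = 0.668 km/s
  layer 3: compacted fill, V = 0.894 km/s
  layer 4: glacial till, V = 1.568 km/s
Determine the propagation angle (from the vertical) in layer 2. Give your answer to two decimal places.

15.24°

Ray parameter p = sin 13.1° / 0.576 = 3.9349e-01 s/km.
sin θ_2 = p·V_2 = 3.9349e-01 × 0.668 = 0.2629.
θ_2 = 15.24° from the vertical.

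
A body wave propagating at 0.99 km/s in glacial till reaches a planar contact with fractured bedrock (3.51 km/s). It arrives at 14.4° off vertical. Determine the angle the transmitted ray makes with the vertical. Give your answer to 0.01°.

Snell's law: sin θ₂ = (V₂/V₁)·sin θ₁ = (3.51/0.99)·sin 14.4° = 0.8817.
θ₂ = sin⁻¹(0.8817) = 61.85° (from vertical).

61.85°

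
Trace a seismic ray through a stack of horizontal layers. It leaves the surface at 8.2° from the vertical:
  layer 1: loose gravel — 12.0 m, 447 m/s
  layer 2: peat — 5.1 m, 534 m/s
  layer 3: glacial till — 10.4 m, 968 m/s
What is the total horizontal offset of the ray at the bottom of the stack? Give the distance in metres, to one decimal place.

Ray parameter p = sin 8.2° / 447 m/s = 3.1908e-04 s/m.
Layer 1: θ = 8.20°; offset = 12.0·tan 8.20° = 1.729 m.
Layer 2: sin θ = p·534 = 0.1704 → θ = 9.81°; offset = 5.1·tan 9.81° = 0.882 m.
Layer 3: sin θ = p·968 = 0.3089 → θ = 17.99°; offset = 10.4·tan 17.99° = 3.377 m.
Summing the layer offsets gives 5.988 m.

6.0 m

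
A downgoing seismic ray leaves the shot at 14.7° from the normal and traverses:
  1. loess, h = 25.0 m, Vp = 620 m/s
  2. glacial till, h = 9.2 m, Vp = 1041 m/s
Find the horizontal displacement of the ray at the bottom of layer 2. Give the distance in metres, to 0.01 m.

Apply Snell's law at each interface; in layer i the horizontal offset is hᵢ·tan θᵢ.
Layer 1: θ = 14.70°; offset = 25.0·tan 14.70° = 6.5586 m.
Layer 2: sin θ = 1041·sin 14.7°/620 = 0.4261, θ = 25.22°; offset = 9.2·tan 25.22° = 4.3328 m.
Summing the layer offsets gives 10.8914 m.

10.89 m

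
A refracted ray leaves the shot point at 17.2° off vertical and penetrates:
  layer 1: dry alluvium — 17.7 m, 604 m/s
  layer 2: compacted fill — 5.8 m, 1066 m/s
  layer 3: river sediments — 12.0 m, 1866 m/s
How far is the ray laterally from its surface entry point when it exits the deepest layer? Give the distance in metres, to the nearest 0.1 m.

36.0 m

p = sin θ₁/V₁ = sin 17.2°/604 = 4.8958e-04 s/m is conserved through the stack.
Layer 1: θ = 17.20°; offset = 17.7·tan 17.20° = 5.479 m.
Layer 2: sin θ = p·1066 = 0.5219 → θ = 31.46°; offset = 5.8·tan 31.46° = 3.549 m.
Layer 3: sin θ = p·1866 = 0.9136 → θ = 66.00°; offset = 12.0·tan 66.00° = 26.955 m.
Summing the layer offsets gives 35.983 m.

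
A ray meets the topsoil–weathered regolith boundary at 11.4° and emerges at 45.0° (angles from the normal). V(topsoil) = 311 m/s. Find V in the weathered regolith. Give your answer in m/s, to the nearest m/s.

1113 m/s

Snell's law: sin 11.4°/V₁ = sin 45.0°/V₂.
V₂ = V₁·sin 45.0°/sin 11.4° = 311 × 3.5774 = 1112.58 m/s.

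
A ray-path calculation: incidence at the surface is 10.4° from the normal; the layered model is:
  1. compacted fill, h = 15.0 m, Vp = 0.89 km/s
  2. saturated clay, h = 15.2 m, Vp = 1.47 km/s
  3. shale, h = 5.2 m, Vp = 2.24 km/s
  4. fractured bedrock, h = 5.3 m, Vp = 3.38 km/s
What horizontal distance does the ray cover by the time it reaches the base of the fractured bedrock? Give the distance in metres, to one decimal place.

Apply Snell's law at each interface; in layer i the horizontal offset is hᵢ·tan θᵢ.
Layer 1: θ = 10.40°; offset = 15.0·tan 10.40° = 2.753 m.
Layer 2: sin θ = 1.47·sin 10.4°/0.89 = 0.2982, θ = 17.35°; offset = 15.2·tan 17.35° = 4.748 m.
Layer 3: sin θ = 2.24·sin 10.4°/0.89 = 0.4543, θ = 27.02°; offset = 5.2·tan 27.02° = 2.652 m.
Layer 4: sin θ = 3.38·sin 10.4°/0.89 = 0.6856, θ = 43.28°; offset = 5.3·tan 43.28° = 4.991 m.
Summing the layer offsets gives 15.144 m.

15.1 m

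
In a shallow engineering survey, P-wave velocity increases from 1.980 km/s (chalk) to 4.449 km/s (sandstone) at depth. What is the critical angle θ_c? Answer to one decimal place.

26.4°

At critical incidence the refracted ray runs along the interface (θ₂ = 90°), so sin θ_c = V₁/V₂.
θ_c = arcsin(1.980/4.449) = arcsin 0.4450 = 26.43°.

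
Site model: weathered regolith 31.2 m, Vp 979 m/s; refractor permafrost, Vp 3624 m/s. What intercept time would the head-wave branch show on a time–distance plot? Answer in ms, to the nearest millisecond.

61 ms

θ_c = arcsin(V₁/V₂) = arcsin(979/3624) = 15.67°; cos θ_c = 0.9628.
tᵢ = 2h·cos θ_c / V₁ = 2·31.2·0.9628 / 979 = 0.06137 s.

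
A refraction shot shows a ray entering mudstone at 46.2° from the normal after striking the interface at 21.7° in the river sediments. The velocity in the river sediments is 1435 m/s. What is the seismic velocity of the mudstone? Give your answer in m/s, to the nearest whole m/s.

2801 m/s

Snell's law: sin 21.7°/V₁ = sin 46.2°/V₂.
V₂ = V₁·sin 46.2°/sin 21.7° = 1435 × 1.9520 = 2801.18 m/s.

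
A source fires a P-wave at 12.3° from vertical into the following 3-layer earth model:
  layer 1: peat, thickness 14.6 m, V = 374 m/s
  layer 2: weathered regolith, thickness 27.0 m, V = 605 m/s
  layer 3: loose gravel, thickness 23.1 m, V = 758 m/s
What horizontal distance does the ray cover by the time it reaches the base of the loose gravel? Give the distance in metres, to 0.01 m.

24.15 m

Ray parameter p = sin 12.3° / 374 m/s = 5.6960e-04 s/m.
Layer 1: θ = 12.30°; offset = 14.6·tan 12.30° = 3.1833 m.
Layer 2: sin θ = p·605 = 0.3446 → θ = 20.16°; offset = 27.0·tan 20.16° = 9.9115 m.
Layer 3: sin θ = p·758 = 0.4318 → θ = 25.58°; offset = 23.1·tan 25.58° = 11.0573 m.
Summing the layer offsets gives 24.1522 m.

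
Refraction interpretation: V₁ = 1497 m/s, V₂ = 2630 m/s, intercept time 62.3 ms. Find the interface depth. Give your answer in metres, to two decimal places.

56.72 m

θ_c = arcsin(1497/2630) = 34.69°; cos θ_c = 0.8222.
tᵢ = 2h cos θ_c/V₁ ⇒ h = tᵢ·V₁/(2 cos θ_c) = 0.0623·1497/(2·0.8222) = 56.72 m.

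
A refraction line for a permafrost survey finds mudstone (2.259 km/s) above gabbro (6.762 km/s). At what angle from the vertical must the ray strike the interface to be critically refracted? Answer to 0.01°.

At critical incidence the refracted ray runs along the interface (θ₂ = 90°), so sin θ_c = V₁/V₂.
θ_c = arcsin(2.259/6.762) = arcsin 0.3341 = 19.52°.

19.52°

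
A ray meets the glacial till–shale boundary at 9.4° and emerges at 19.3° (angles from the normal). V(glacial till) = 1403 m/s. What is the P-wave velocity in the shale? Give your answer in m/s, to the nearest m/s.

sin 9.4° = 0.1633; sin 19.3° = 0.3305.
V₂ = V₁·(sin θ₂/sin θ₁) = 1403·(0.3305/0.1633) = 2839.18 m/s.

2839 m/s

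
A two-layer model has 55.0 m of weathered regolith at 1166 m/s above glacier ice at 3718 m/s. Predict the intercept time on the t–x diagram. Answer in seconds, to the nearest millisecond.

θ_c = arcsin(V₁/V₂) = arcsin(1166/3718) = 18.28°; cos θ_c = 0.9496.
tᵢ = 2h·cos θ_c / V₁ = 2·55.0·0.9496 / 1166 = 0.08958 s.

0.090 s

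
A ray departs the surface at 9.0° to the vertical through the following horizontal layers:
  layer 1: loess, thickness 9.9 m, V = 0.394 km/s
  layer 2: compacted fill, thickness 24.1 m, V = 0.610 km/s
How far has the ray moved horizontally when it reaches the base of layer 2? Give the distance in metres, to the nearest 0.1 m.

7.6 m

p = sin θ₁/V₁ = sin 9.0°/0.394 = 3.9704e-01 s/km is conserved through the stack.
Layer 1: θ = 9.00°; offset = 9.9·tan 9.00° = 1.568 m.
Layer 2: sin θ = p·0.610 = 0.2422 → θ = 14.02°; offset = 24.1·tan 14.02° = 6.016 m.
Σ offsets = 7.584 m.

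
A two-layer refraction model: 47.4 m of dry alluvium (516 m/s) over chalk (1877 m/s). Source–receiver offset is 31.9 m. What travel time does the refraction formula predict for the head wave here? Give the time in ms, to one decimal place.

193.6 ms

θ_c = arcsin(V₁/V₂) = arcsin(516/1877) = 15.96°, cos θ_c = 0.9615.
Intercept time tᵢ = 2h cos θ_c / V₁ = 2·47.4·0.9615/516 = 0.17664 s.
t = x/V₂ + tᵢ = 31.9/1877 + 0.17664 = 0.19364 s.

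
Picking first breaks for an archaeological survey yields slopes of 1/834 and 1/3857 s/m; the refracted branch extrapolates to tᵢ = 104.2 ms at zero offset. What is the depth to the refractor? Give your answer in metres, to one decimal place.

θ_c = arcsin(834/3857) = 12.49°; cos θ_c = 0.9763.
tᵢ = 2h cos θ_c/V₁ ⇒ h = tᵢ·V₁/(2 cos θ_c) = 0.1042·834/(2·0.9763) = 44.50 m.

44.5 m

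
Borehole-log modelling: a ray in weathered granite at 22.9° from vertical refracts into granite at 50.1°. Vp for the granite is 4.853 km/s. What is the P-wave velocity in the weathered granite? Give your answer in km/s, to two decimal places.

2.46 km/s

sin 22.9° = 0.3891; sin 50.1° = 0.7672.
V₁ = V₂·(sin θ₁/sin θ₂) = 4.853·(0.3891/0.7672) = 2.46 km/s.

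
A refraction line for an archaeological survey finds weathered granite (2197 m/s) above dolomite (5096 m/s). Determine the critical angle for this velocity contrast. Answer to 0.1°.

At critical incidence the refracted ray runs along the interface (θ₂ = 90°), so sin θ_c = V₁/V₂.
θ_c = arcsin(2197/5096) = arcsin 0.4311 = 25.54°.

25.5°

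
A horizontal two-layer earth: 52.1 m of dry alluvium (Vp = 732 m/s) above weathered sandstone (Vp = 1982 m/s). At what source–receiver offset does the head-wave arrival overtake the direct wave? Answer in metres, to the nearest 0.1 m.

θ_c = arcsin(732/1982) = 21.67°, so cos θ_c = 0.9293 and tᵢ = 2h cos θ_c/V₁ = 0.1323 s.
At crossover x/V₁ = x/V₂ + tᵢ ⇒ x = tᵢ/(1/V₁ − 1/V₂) = 0.13229/(1.3661e-03 − 5.0454e-04) = 153.54 m.

153.5 m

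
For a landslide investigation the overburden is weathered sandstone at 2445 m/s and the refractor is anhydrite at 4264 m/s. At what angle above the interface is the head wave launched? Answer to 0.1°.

55.0°

At critical incidence the refracted ray runs along the interface (θ₂ = 90°), so sin θ_c = V₁/V₂.
θ_c = arcsin(2445/4264) = arcsin 0.5734 = 34.99°.
Measured from the interface: 90° − 34.99° = 55.01°.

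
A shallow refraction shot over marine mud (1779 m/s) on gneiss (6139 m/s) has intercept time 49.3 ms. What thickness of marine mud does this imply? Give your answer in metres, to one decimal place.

θ_c = arcsin(1779/6139) = 16.85°; cos θ_c = 0.9571.
tᵢ = 2h cos θ_c/V₁ ⇒ h = tᵢ·V₁/(2 cos θ_c) = 0.0493·1779/(2·0.9571) = 45.82 m.

45.8 m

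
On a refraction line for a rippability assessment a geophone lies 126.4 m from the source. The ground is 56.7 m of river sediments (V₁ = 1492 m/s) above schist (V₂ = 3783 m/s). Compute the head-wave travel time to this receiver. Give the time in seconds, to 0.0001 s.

0.1033 s

t = x/V₂ + 2h·√(V₂²−V₁²)/(V₁V₂).
√(V₂²−V₁²) = √(3783²−1492²) = 3476.4 m/s; delay term = 2·56.7·3476.4/(1492·3783) = 0.06984 s.
t = 126.4/3783 + 0.06984 = 0.10326 s.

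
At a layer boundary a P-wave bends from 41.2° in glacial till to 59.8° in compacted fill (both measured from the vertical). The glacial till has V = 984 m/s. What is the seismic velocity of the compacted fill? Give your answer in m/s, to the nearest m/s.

sin 41.2° = 0.6587; sin 59.8° = 0.8643.
V₂ = V₁·(sin θ₂/sin θ₁) = 984·(0.8643/0.6587) = 1291.12 m/s.

1291 m/s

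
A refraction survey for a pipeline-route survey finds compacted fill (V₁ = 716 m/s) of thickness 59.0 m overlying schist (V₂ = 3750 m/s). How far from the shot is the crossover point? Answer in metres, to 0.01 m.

143.16 m

x_cross = 2h·√((V₂+V₁)/(V₂−V₁)).
(V₂+V₁)/(V₂−V₁) = (3750+716)/(3750−716) = 1.4720; √ = 1.2133.
x_cross = 2·59.0·1.2133 = 143.16 m.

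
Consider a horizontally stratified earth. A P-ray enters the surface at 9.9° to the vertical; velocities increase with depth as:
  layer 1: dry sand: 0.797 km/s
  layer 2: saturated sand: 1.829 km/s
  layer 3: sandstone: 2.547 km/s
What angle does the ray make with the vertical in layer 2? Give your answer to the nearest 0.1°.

Snell's law across each interface conserves sin θ / V, so sin θ_2 = V_2·sin θ₁/V₁.
sin θ_2 = 1.829 × sin 9.9° / 0.797 = 0.3946.
θ_2 = 23.24° from the vertical.

23.2°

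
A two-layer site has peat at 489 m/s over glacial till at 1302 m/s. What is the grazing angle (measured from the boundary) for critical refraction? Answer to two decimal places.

At critical incidence the refracted ray runs along the interface (θ₂ = 90°), so sin θ_c = V₁/V₂.
θ_c = arcsin(489/1302) = arcsin 0.3756 = 22.06°.
Measured from the interface: 90° − 22.06° = 67.94°.

67.94°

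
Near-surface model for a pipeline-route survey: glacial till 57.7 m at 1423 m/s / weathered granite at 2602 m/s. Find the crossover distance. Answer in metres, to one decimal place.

θ_c = arcsin(1423/2602) = 33.15°, so cos θ_c = 0.8372 and tᵢ = 2h cos θ_c/V₁ = 0.0679 s.
At crossover x/V₁ = x/V₂ + tᵢ ⇒ x = tᵢ/(1/V₁ − 1/V₂) = 0.06789/(7.0274e-04 − 3.8432e-04) = 213.22 m.

213.2 m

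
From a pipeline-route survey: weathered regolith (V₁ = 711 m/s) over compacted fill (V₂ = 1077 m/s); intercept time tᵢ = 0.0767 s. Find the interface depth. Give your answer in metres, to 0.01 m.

36.30 m

h = tᵢ·V₁·V₂ / (2·√(V₂²−V₁²)).
√(V₂²−V₁²) = √(1077² − 711²) = 809.0 m/s.
h = 0.0767 s × 711 × 1077 / (2 × 809.0) = 36.30 m.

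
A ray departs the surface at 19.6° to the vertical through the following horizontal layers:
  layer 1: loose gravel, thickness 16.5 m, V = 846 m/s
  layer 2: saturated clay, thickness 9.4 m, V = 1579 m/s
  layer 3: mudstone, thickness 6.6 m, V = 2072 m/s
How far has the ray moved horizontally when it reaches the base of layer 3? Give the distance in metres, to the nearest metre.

p = sin θ₁/V₁ = sin 19.6°/846 = 3.9651e-04 s/m is conserved through the stack.
Layer 1: θ = 19.60°; offset = 16.5·tan 19.60° = 5.875 m.
Layer 2: sin θ = p·1579 = 0.6261 → θ = 38.76°; offset = 9.4·tan 38.76° = 7.548 m.
Layer 3: sin θ = p·2072 = 0.8216 → θ = 55.24°; offset = 6.6·tan 55.24° = 9.511 m.
Σ offsets = 22.935 m.

23 m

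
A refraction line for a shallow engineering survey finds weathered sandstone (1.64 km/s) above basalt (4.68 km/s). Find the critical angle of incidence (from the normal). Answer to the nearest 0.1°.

20.5°

Critical incidence: sin θ_c = V₁/V₂ = 1.64/4.68 = 0.3504.
θ_c = arcsin 0.3504 = 20.51°.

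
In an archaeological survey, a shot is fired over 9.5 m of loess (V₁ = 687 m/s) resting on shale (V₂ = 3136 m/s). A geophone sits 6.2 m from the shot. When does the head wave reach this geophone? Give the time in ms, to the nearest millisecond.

t = x/V₂ + 2h·√(V₂²−V₁²)/(V₁V₂).
√(V₂²−V₁²) = √(3136²−687²) = 3059.8 m/s; delay term = 2·9.5·3059.8/(687·3136) = 0.02698 s.
t = 6.2/3136 + 0.02698 = 0.02896 s.

29 ms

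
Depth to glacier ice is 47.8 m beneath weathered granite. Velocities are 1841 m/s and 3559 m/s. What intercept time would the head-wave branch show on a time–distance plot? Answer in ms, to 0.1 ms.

44.4 ms

tᵢ = 2h·√(V₂²−V₁²)/(V₁V₂).
√(V₂²−V₁²) = √(3559²−1841²) = 3045.8 m/s.
tᵢ = 2·47.8·3045.8/(1841·3559) = 0.04444 s.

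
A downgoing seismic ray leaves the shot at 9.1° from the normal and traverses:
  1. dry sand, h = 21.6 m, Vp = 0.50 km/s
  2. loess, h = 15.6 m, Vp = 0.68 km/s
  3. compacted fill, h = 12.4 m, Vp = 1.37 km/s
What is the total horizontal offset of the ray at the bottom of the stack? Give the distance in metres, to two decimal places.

12.86 m

Ray parameter p = sin 9.1° / 0.50 km/s = 3.1632e-01 s/km.
Layer 1: θ = 9.10°; offset = 21.6·tan 9.10° = 3.4598 m.
Layer 2: sin θ = p·0.68 = 0.2151 → θ = 12.42°; offset = 15.6·tan 12.42° = 3.4359 m.
Layer 3: sin θ = p·1.37 = 0.4334 → θ = 25.68°; offset = 12.4·tan 25.68° = 5.9625 m.
Σ offsets = 12.8582 m.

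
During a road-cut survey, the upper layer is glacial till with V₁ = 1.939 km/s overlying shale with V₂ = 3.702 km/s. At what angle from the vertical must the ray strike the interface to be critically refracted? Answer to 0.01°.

31.59°

Critical incidence: sin θ_c = V₁/V₂ = 1.939/3.702 = 0.5238.
θ_c = arcsin 0.5238 = 31.59°.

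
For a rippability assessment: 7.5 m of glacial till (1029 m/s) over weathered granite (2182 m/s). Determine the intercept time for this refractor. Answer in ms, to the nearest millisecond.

tᵢ = 2h·√(V₂²−V₁²)/(V₁V₂).
√(V₂²−V₁²) = √(2182²−1029²) = 1924.1 m/s.
tᵢ = 2·7.5·1924.1/(1029·2182) = 0.01285 s.

13 ms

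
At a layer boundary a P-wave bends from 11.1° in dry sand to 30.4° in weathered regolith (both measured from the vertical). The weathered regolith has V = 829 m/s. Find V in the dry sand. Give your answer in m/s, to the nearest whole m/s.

315 m/s

sin 11.1° = 0.1925; sin 30.4° = 0.5060.
V₁ = V₂·(sin θ₁/sin θ₂) = 829·(0.1925/0.5060) = 315.40 m/s.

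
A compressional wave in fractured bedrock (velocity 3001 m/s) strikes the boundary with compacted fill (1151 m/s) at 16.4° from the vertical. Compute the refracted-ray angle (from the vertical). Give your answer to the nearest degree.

6°

sin θ₁/V₁ = sin θ₂/V₂ ⇒ sin θ₂ = 1151·sin 16.4°/3001 = 1151·0.2823/3001 = 0.1083.
θ₂ = sin⁻¹(0.1083) = 6.22° (from vertical).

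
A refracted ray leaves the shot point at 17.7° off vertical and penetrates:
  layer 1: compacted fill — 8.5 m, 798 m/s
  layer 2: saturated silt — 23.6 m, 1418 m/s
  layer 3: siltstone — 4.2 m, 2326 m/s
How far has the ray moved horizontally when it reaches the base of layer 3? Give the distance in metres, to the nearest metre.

26 m

Ray parameter p = sin 17.7° / 798 m/s = 3.8099e-04 s/m.
Layer 1: θ = 17.70°; offset = 8.5·tan 17.70° = 2.713 m.
Layer 2: sin θ = p·1418 = 0.5402 → θ = 32.70°; offset = 23.6·tan 32.70° = 15.151 m.
Layer 3: sin θ = p·2326 = 0.8862 → θ = 62.40°; offset = 4.2·tan 62.40° = 8.033 m.
Summing the layer offsets gives 25.897 m.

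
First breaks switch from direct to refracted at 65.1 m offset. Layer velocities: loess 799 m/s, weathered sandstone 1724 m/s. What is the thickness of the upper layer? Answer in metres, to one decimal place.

x_cross = 2h·√((V₂+V₁)/(V₂−V₁)) → h = x_cross / (2·√((V₂+V₁)/(V₂−V₁))).
√((V₂+V₁)/(V₂−V₁)) = √((1724+799)/(1724−799)) = 1.6515.
h = 65.1 / (2·1.6515) = 19.71 m.

19.7 m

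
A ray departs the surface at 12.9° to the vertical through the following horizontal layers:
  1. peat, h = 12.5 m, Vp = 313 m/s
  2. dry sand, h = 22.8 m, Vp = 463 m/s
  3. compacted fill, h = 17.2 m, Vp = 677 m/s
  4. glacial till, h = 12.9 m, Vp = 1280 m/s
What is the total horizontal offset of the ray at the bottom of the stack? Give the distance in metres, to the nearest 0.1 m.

49.2 m

p = sin θ₁/V₁ = sin 12.9°/313 = 7.1326e-04 s/m is conserved through the stack.
Layer 1: θ = 12.90°; offset = 12.5·tan 12.90° = 2.863 m.
Layer 2: sin θ = p·463 = 0.3302 → θ = 19.28°; offset = 22.8·tan 19.28° = 7.977 m.
Layer 3: sin θ = p·677 = 0.4829 → θ = 28.87°; offset = 17.2·tan 28.87° = 9.485 m.
Layer 4: sin θ = p·1280 = 0.9130 → θ = 65.92°; offset = 12.9·tan 65.92° = 28.864 m.
Σ offsets = 49.189 m.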